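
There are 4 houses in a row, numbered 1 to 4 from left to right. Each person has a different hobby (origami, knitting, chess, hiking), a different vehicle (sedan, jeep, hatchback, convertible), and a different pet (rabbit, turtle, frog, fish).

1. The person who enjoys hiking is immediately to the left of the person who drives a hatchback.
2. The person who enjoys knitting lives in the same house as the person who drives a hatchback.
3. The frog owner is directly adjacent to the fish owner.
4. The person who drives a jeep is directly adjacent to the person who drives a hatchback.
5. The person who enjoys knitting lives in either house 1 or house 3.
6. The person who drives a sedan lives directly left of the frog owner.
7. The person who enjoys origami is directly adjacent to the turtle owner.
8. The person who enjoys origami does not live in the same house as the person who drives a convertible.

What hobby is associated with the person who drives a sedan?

From clue 5, the person who enjoys knitting must be in house 3.
Clue 2: the person who drives a hatchback is in house 3.
From clue 1, the person who enjoys hiking must be in house 2.
The person who enjoys chess is narrowed to house 1 or 4; consider each.
Placing it in house 4 leads to a contradiction, so it's in house 1.
So house 4 gets origami for hobby.
Clue 7: the turtle owner is in house 3.
So house 4 gets jeep for vehicle.
House 2 pet: only frog fits.
By clue 3, the fish owner is in house 1.
By clue 6, the person who drives a sedan is in house 1.
The only vehicle still possible for house 2 is convertible.
The only pet still possible for house 4 is rabbit.
So: house 1 = chess/sedan/fish, house 2 = hiking/convertible/frog, house 3 = knitting/hatchback/turtle, house 4 = origami/jeep/rabbit.

chess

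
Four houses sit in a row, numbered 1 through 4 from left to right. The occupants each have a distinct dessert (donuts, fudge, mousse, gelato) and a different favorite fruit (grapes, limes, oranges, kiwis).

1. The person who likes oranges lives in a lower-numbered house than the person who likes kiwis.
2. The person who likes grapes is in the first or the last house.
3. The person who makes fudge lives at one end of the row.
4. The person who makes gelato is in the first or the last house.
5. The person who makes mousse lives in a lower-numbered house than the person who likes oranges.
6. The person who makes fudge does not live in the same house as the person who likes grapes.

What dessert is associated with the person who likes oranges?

That leaves donuts as the dessert for house 3.
That leaves mousse as the dessert for house 2.
Clue 5: the person who likes oranges is in house 3.
The only favorite fruit still possible for house 2 is limes.
That leaves kiwis as the favorite fruit for house 4.
The person who makes fudge is in house 4 (clue 6).
The only dessert still possible for house 1 is gelato.
So house 1 gets grapes for favorite fruit.
So: house 1 = gelato/grapes, house 2 = mousse/limes, house 3 = donuts/oranges, house 4 = fudge/kiwis.

donuts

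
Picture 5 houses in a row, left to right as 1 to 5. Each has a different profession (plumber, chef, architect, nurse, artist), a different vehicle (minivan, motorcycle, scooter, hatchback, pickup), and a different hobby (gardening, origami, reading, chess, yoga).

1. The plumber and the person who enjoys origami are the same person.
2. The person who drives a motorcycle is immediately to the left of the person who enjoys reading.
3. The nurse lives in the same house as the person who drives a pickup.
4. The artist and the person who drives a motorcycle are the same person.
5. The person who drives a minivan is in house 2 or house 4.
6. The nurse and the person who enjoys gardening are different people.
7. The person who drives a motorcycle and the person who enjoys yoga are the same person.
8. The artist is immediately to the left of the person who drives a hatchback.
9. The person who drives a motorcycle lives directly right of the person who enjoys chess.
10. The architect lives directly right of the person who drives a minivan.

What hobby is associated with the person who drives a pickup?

chess

The architect is narrowed to house 3 or 5; consider each.
Placing it in house 3 leads to a contradiction, so it's in house 5.
From clue 10, the person who drives a minivan must be in house 4.
The artist is in house 2 (clue 8).
By clue 8, the person who drives a hatchback is in house 3.
That leaves scooter as the vehicle for house 5.
House 5's hobby must be gardening (nothing else left).
Clue 2: the person who enjoys reading is in house 3.
The nurse is in house 1 (clue 3).
Clue 3 places the person who drives a pickup in house 1.
By clue 7, the person who enjoys yoga is in house 2.
The person who enjoys chess is in house 1 (clue 9).
That leaves motorcycle as the vehicle for house 2.
The only hobby still possible for house 4 is origami.
The plumber is in house 4 (clue 1).
The only profession still possible for house 3 is chef.
So: house 1 = nurse/pickup/chess, house 2 = artist/motorcycle/yoga, house 3 = chef/hatchback/reading, house 4 = plumber/minivan/origami, house 5 = architect/scooter/gardening.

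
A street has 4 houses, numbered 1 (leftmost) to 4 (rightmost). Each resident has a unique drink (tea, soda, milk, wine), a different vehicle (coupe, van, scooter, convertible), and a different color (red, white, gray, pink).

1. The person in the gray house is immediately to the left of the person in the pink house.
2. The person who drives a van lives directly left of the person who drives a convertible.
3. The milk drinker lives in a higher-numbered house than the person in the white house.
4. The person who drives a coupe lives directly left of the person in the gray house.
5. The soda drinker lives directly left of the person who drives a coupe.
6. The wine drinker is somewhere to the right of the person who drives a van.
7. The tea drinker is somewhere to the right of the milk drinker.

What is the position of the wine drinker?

4

Clue 5 places the soda drinker in house 1.
By clue 5, the person who drives a coupe is in house 2.
By clue 2, the person who drives a van is in house 3.
Clue 2 places the person who drives a convertible in house 4.
The person in the gray house is in house 3 (clue 4).
Clue 6 places the wine drinker in house 4.
That leaves milk as the drink for house 2.
The only drink still possible for house 3 is tea.
House 1's vehicle must be scooter (nothing else left).
House 4's color must be pink (nothing else left).
By clue 3, the person in the white house is in house 1.
So house 2 gets red for color.
So: house 1 = soda/scooter/white, house 2 = milk/coupe/red, house 3 = tea/van/gray, house 4 = wine/convertible/pink.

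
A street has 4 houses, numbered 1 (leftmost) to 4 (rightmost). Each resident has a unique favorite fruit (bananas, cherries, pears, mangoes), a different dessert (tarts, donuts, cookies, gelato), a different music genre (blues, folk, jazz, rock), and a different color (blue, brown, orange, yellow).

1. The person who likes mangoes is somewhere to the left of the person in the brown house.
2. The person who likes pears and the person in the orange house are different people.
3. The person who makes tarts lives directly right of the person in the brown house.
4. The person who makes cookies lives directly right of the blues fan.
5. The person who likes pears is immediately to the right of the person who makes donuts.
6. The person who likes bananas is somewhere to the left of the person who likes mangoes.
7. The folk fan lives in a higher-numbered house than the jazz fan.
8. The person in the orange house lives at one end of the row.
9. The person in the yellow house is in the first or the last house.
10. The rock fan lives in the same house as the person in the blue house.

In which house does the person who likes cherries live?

The person who likes mangoes is in house 2 (clue 1).
The person in the brown house is in house 3 (clue 1).
The person who makes tarts is in house 4 (clue 3).
From clue 6, the person who likes bananas must be in house 1.
House 2 color: only blue fits.
Clue 10: the rock fan is in house 2.
House 1 dessert: only gelato fits.
That leaves folk as the music genre for house 4.
By clue 4, the person who makes cookies is in house 2.
The only dessert still possible for house 3 is donuts.
That leaves blues as the music genre for house 1.
So house 3 gets jazz for music genre.
Clue 5: the person who likes pears is in house 4.
That leaves cherries as the favorite fruit for house 3.
By clue 2, the person in the orange house is in house 1.
So house 4 gets yellow for color.
So: house 1 = bananas/gelato/blues/orange, house 2 = mangoes/cookies/rock/blue, house 3 = cherries/donuts/jazz/brown, house 4 = pears/tarts/folk/yellow.

3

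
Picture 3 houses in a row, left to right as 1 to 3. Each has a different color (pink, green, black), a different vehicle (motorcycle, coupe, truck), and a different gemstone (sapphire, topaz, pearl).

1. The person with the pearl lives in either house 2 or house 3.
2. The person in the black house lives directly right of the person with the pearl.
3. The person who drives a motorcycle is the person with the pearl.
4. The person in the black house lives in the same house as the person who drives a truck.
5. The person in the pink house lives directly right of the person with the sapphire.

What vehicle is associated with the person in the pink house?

Clue 2 places the person in the black house in house 3.
Clue 2 places the person with the pearl in house 2.
Clue 3: the person who drives a motorcycle is in house 2.
Clue 4: the person who drives a truck is in house 3.
That leaves green as the color for house 1.
House 2's color must be pink (nothing else left).
That leaves coupe as the vehicle for house 1.
That leaves topaz as the gemstone for house 3.
House 1 gemstone: only sapphire fits.
So: house 1 = green/coupe/sapphire, house 2 = pink/motorcycle/pearl, house 3 = black/truck/topaz.

motorcycle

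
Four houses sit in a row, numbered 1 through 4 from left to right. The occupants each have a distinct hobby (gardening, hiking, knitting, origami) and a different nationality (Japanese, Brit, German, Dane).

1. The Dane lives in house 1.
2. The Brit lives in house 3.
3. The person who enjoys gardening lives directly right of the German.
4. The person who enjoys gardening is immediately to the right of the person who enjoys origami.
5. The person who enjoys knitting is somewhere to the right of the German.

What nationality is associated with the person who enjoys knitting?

The Dane is in house 1 (clue 1).
By clue 2, the Brit is in house 3.
So house 4 gets Japanese for nationality.
The person who enjoys gardening is in house 3 (clue 3).
The person who enjoys origami is in house 2 (clue 4).
So house 1 gets hiking for hobby.
House 4 hobby: only knitting fits.
So house 2 gets German for nationality.
So: house 1 = hiking/Dane, house 2 = origami/German, house 3 = gardening/Brit, house 4 = knitting/Japanese.

Japanese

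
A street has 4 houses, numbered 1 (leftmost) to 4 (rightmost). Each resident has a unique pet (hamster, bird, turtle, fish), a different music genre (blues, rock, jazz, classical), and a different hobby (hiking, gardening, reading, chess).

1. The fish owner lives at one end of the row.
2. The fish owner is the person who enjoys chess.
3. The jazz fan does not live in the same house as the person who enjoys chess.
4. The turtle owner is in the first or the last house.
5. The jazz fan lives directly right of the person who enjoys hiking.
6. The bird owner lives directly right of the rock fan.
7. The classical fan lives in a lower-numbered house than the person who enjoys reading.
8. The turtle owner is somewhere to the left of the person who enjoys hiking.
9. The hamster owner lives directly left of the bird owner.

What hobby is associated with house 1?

Clue 8: the turtle owner is in house 1.
House 4 pet: only fish fits.
Clue 2 places the person who enjoys chess in house 4.
Clue 5 places the jazz fan in house 3.
Clue 5: the person who enjoys hiking is in house 2.
Clue 9 places the hamster owner in house 2.
Clue 9 places the bird owner in house 3.
That leaves blues as the music genre for house 4.
The only hobby still possible for house 1 is gardening.
The only hobby still possible for house 3 is reading.
From clue 6, the rock fan must be in house 2.
House 1 music genre: only classical fits.
So: house 1 = turtle/classical/gardening, house 2 = hamster/rock/hiking, house 3 = bird/jazz/reading, house 4 = fish/blues/chess.

gardening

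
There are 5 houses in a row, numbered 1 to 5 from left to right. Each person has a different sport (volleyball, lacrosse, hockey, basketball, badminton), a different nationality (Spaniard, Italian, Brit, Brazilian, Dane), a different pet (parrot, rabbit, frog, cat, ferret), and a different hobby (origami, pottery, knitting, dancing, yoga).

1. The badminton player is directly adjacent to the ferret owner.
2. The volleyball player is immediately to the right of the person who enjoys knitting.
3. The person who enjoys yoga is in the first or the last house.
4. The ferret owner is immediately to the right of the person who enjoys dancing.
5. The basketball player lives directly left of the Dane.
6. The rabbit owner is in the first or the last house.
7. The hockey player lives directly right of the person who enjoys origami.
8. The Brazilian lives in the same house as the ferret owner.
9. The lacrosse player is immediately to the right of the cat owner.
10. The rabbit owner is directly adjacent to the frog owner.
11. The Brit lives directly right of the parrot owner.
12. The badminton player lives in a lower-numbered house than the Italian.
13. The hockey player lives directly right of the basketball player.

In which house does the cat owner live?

1

House 1 nationality: only Spaniard fits.
The frog owner is narrowed to house 2 or 4; consider each.
Placing it in house 2 leads to a contradiction, so it's in house 4.
Clue 10: the rabbit owner is in house 5.
The Brazilian is narrowed to house 2 or 3; consider each.
Placing it in house 3 leads to a contradiction, so it's in house 2.
Clue 8: the ferret owner is in house 2.
From clue 4, the person who enjoys dancing must be in house 1.
Clue 11 places the Brit in house 4.
By clue 11, the parrot owner is in house 3.
So house 1 gets badminton for sport.
So house 1 gets cat for pet.
House 5 hobby: only yoga fits.
Clue 9: the lacrosse player is in house 2.
So house 4 gets basketball for sport.
Clue 5: the Dane is in house 5.
The hockey player is in house 5 (clue 13).
So house 3 gets volleyball for sport.
House 3's nationality must be Italian (nothing else left).
So house 3 gets pottery for hobby.
From clue 2, the person who enjoys knitting must be in house 2.
From clue 7, the person who enjoys origami must be in house 4.
So: house 1 = badminton/Spaniard/cat/dancing, house 2 = lacrosse/Brazilian/ferret/knitting, house 3 = volleyball/Italian/parrot/pottery, house 4 = basketball/Brit/frog/origami, house 5 = hockey/Dane/rabbit/yoga.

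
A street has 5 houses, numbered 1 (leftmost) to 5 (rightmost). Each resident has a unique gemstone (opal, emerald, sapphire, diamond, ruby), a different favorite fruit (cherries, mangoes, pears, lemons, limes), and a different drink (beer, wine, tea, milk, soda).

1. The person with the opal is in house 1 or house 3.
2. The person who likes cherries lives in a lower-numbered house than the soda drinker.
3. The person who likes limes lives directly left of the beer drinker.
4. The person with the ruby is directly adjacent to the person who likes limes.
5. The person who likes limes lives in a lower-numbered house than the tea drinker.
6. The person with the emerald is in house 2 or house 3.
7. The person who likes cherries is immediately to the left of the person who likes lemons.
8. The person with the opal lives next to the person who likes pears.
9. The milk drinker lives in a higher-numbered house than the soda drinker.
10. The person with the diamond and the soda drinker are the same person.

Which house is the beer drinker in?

2

So house 1 gets wine for drink.
The only favorite fruit still possible for house 5 is mangoes.
The person with the emerald is narrowed to house 2 or 3; consider each.
Placing it in house 2 leads to a contradiction, so it's in house 3.
The person who likes pears is in house 2 (clue 8).
So house 1 gets opal for gemstone.
The person who likes cherries is in house 3 (clue 7).
Clue 7: the person who likes lemons is in house 4.
House 1's favorite fruit must be limes (nothing else left).
By clue 2, the soda drinker is in house 4.
From clue 3, the beer drinker must be in house 2.
From clue 4, the person with the ruby must be in house 2.
The milk drinker is in house 5 (clue 9).
The person with the diamond is in house 4 (clue 10).
The only gemstone still possible for house 5 is sapphire.
That leaves tea as the drink for house 3.
So: house 1 = opal/limes/wine, house 2 = ruby/pears/beer, house 3 = emerald/cherries/tea, house 4 = diamond/lemons/soda, house 5 = sapphire/mangoes/milk.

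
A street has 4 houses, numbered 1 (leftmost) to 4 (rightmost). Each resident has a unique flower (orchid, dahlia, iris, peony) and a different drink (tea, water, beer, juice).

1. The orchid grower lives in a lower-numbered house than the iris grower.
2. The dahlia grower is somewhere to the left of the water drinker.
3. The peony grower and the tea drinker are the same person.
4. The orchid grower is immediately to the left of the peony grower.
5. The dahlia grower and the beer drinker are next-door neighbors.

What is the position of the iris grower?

The dahlia grower is narrowed to house 1 or 2 or 3; consider each.
Placing it in house 2 and house 3 leads to a contradiction, so it's in house 1.
By clue 5, the beer drinker is in house 2.
The only drink still possible for house 1 is juice.
House 2's flower must be orchid (nothing else left).
The peony grower is in house 3 (clue 4).
House 4's flower must be iris (nothing else left).
The tea drinker is in house 3 (clue 3).
House 4 drink: only water fits.
So: house 1 = dahlia/juice, house 2 = orchid/beer, house 3 = peony/tea, house 4 = iris/water.

4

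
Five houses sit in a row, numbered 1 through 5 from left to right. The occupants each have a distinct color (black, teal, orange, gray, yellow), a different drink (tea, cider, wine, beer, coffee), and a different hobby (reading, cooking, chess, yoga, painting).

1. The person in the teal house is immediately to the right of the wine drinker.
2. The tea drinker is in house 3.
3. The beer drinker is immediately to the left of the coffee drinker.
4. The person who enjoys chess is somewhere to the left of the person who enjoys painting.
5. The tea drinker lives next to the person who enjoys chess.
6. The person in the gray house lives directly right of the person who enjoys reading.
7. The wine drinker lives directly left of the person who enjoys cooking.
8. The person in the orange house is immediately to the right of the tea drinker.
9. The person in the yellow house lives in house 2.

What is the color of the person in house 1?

black

Clue 2 places the tea drinker in house 3.
The person in the orange house is in house 4 (clue 8).
Clue 9 places the person in the yellow house in house 2.
House 1's color must be black (nothing else left).
That leaves yoga as the hobby for house 1.
The person in the gray house is narrowed to house 3 or 5; consider each.
Placing it in house 3 leads to a contradiction, so it's in house 5.
From clue 6, the person who enjoys reading must be in house 4.
House 3 color: only teal fits.
House 2 hobby: only chess fits.
The wine drinker is in house 2 (clue 1).
Clue 7: the person who enjoys cooking is in house 3.
That leaves coffee as the drink for house 5.
House 5 hobby: only painting fits.
From clue 3, the beer drinker must be in house 4.
That leaves cider as the drink for house 1.
So: house 1 = black/cider/yoga, house 2 = yellow/wine/chess, house 3 = teal/tea/cooking, house 4 = orange/beer/reading, house 5 = gray/coffee/painting.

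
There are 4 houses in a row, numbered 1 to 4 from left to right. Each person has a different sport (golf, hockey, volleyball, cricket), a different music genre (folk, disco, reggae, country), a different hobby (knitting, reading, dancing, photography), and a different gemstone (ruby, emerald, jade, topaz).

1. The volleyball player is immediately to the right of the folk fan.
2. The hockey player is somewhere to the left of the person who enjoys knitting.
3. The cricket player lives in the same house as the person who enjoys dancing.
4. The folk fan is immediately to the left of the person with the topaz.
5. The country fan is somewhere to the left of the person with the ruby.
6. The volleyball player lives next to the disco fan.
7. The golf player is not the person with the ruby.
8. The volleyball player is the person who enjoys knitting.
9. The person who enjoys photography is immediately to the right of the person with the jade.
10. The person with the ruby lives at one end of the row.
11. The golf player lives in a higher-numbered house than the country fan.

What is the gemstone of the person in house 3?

topaz

The person with the ruby is in house 4 (clue 10).
So house 4 gets cricket for sport.
By clue 3, the person who enjoys dancing is in house 4.
So house 1 gets hockey for sport.
That leaves reading as the hobby for house 1.
The golf player is narrowed to house 2 or 3; consider each.
Placing it in house 3 leads to a contradiction, so it's in house 2.
From clue 11, the country fan must be in house 1.
That leaves volleyball as the sport for house 3.
By clue 4, the person with the topaz is in house 3.
From clue 8, the person who enjoys knitting must be in house 3.
That leaves folk as the music genre for house 2.
So house 3 gets reggae for music genre.
House 4's music genre must be disco (nothing else left).
House 2's hobby must be photography (nothing else left).
By clue 9, the person with the jade is in house 1.
House 2 gemstone: only emerald fits.
So: house 1 = hockey/country/reading/jade, house 2 = golf/folk/photography/emerald, house 3 = volleyball/reggae/knitting/topaz, house 4 = cricket/disco/dancing/ruby.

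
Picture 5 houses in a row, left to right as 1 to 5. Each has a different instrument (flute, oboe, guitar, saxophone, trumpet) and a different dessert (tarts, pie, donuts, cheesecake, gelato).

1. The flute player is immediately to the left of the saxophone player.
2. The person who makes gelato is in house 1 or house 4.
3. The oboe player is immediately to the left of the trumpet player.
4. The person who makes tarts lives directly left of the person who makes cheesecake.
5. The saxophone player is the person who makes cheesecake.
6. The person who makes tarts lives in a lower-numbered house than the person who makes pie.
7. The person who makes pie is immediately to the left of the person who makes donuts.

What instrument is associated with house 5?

trumpet

House 5 dessert: only donuts fits.
The person who makes pie is in house 4 (clue 7).
So house 1 gets gelato for dessert.
By clue 4, the person who makes tarts is in house 2.
Clue 4 places the person who makes cheesecake in house 3.
Clue 5 places the saxophone player in house 3.
Clue 1: the flute player is in house 2.
House 5 instrument: only trumpet fits.
The oboe player is in house 4 (clue 3).
House 1's instrument must be guitar (nothing else left).
So: house 1 = guitar/gelato, house 2 = flute/tarts, house 3 = saxophone/cheesecake, house 4 = oboe/pie, house 5 = trumpet/donuts.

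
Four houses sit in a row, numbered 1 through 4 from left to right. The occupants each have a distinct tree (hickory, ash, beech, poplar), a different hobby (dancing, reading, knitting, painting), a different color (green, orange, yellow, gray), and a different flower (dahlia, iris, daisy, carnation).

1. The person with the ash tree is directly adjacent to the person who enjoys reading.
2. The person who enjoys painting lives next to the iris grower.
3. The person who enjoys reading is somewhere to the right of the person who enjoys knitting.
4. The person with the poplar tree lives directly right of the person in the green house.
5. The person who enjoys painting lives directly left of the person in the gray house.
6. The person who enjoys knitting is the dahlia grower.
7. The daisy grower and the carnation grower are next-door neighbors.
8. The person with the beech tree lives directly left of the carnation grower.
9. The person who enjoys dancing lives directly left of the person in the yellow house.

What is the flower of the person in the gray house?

House 4's hobby must be reading (nothing else left).
Clue 1: the person with the ash tree is in house 3.
The person with the beech tree is narrowed to house 1 or 2; consider each.
Placing it in house 2 leads to a contradiction, so it's in house 1.
The carnation grower is in house 2 (clue 8).
House 4 flower: only iris fits.
By clue 2, the person who enjoys painting is in house 3.
Clue 5 places the person in the gray house in house 4.
The only hobby still possible for house 2 is dancing.
Clue 6 places the dahlia grower in house 1.
Clue 9: the person in the yellow house is in house 3.
The only hobby still possible for house 1 is knitting.
The only color still possible for house 2 is orange.
So house 3 gets daisy for flower.
Clue 4: the person with the poplar tree is in house 2.
So house 4 gets hickory for tree.
That leaves green as the color for house 1.
So: house 1 = beech/knitting/green/dahlia, house 2 = poplar/dancing/orange/carnation, house 3 = ash/painting/yellow/daisy, house 4 = hickory/reading/gray/iris.

iris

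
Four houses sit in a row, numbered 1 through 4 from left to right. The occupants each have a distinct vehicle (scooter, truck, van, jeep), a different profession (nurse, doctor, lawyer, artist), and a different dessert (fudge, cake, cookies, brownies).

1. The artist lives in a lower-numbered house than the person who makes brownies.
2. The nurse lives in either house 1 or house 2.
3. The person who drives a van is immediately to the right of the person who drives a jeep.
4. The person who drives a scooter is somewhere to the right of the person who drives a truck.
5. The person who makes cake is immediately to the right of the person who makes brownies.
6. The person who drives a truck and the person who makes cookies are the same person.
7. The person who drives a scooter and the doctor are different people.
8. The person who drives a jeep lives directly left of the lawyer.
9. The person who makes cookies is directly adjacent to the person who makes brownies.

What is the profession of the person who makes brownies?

The artist is narrowed to house 1 or 2; consider each.
Placing it in house 2 leads to a contradiction, so it's in house 1.
The only profession still possible for house 2 is nurse.
The only vehicle still possible for house 1 is truck.
Clue 6 places the person who makes cookies in house 1.
By clue 9, the person who makes brownies is in house 2.
From clue 5, the person who makes cake must be in house 3.
So house 4 gets fudge for dessert.
The person who drives a jeep is narrowed to house 2 or 3; consider each.
Placing it in house 2 leads to a contradiction, so it's in house 3.
Clue 3 places the person who drives a van in house 4.
From clue 8, the lawyer must be in house 4.
House 2 vehicle: only scooter fits.
House 3 profession: only doctor fits.
So: house 1 = truck/artist/cookies, house 2 = scooter/nurse/brownies, house 3 = jeep/doctor/cake, house 4 = van/lawyer/fudge.

nurse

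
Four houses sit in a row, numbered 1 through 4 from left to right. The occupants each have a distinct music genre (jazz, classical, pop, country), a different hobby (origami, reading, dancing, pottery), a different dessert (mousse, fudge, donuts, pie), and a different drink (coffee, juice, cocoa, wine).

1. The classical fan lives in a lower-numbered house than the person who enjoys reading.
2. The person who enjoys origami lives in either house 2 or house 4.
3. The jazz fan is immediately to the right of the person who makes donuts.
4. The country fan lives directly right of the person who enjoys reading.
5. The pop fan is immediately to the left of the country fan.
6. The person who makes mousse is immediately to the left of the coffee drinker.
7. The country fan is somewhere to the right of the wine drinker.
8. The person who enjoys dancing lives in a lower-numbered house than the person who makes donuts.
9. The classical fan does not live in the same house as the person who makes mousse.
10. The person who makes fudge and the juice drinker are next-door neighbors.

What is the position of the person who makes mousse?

That leaves classical as the music genre for house 1.
House 2's music genre must be pop (nothing else left).
Clue 5 places the country fan in house 3.
The only music genre still possible for house 4 is jazz.
Clue 3: the person who makes donuts is in house 3.
Clue 4: the person who enjoys reading is in house 2.
House 1's hobby must be dancing (nothing else left).
That leaves pottery as the hobby for house 3.
The only hobby still possible for house 4 is origami.
Clue 6 places the coffee drinker in house 3.
House 2 dessert: only mousse fits.
House 4 drink: only cocoa fits.
The person who makes fudge is in house 1 (clue 10).
By clue 10, the juice drinker is in house 2.
So house 4 gets pie for dessert.
The only drink still possible for house 1 is wine.
So: house 1 = classical/dancing/fudge/wine, house 2 = pop/reading/mousse/juice, house 3 = country/pottery/donuts/coffee, house 4 = jazz/origami/pie/cocoa.

2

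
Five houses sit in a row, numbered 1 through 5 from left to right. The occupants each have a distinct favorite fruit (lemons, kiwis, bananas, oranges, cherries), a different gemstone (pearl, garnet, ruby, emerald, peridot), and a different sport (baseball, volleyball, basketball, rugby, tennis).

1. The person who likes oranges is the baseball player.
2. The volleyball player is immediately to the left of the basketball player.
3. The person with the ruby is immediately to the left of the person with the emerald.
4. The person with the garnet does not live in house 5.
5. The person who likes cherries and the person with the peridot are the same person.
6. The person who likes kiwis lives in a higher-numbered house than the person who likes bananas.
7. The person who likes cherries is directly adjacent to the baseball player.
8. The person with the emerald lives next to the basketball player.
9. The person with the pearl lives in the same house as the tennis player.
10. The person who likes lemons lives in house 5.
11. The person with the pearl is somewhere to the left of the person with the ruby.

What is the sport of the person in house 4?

Clue 10 places the person who likes lemons in house 5.
So house 5 gets emerald for gemstone.
From clue 3, the person with the ruby must be in house 4.
Clue 8: the basketball player is in house 4.
The only sport still possible for house 5 is rugby.
Clue 2 places the volleyball player in house 3.
That leaves kiwis as the favorite fruit for house 4.
The person who likes oranges is narrowed to house 1 or 2; consider each.
Placing it in house 1 leads to a contradiction, so it's in house 2.
The baseball player is in house 2 (clue 1).
House 1 sport: only tennis fits.
Clue 9 places the person with the pearl in house 1.
That leaves garnet as the gemstone for house 2.
So house 3 gets peridot for gemstone.
Clue 5 places the person who likes cherries in house 3.
That leaves bananas as the favorite fruit for house 1.
So: house 1 = bananas/pearl/tennis, house 2 = oranges/garnet/baseball, house 3 = cherries/peridot/volleyball, house 4 = kiwis/ruby/basketball, house 5 = lemons/emerald/rugby.

basketball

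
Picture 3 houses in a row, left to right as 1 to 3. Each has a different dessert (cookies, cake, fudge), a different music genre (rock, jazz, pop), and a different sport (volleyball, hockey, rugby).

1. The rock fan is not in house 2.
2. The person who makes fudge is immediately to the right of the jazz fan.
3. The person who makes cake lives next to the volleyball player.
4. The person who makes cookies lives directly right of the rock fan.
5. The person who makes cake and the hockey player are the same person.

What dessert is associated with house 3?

fudge

The person who makes cookies is in house 2 (clue 4).
From clue 4, the rock fan must be in house 1.
House 1 dessert: only cake fits.
That leaves fudge as the dessert for house 3.
The only music genre still possible for house 2 is jazz.
House 3 music genre: only pop fits.
Clue 3: the volleyball player is in house 2.
Clue 5 places the hockey player in house 1.
That leaves rugby as the sport for house 3.
So: house 1 = cake/rock/hockey, house 2 = cookies/jazz/volleyball, house 3 = fudge/pop/rugby.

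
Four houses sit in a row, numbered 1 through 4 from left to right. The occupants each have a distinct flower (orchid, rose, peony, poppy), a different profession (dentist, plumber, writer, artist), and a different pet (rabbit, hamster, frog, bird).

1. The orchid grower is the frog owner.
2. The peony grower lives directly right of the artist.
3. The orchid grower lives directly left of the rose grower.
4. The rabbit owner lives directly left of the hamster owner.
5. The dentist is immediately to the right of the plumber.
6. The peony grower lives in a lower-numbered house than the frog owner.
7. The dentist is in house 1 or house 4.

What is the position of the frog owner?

3

The dentist is in house 4 (clue 7).
The orchid grower is in house 3 (clue 1).
Clue 1 places the frog owner in house 3.
From clue 3, the rose grower must be in house 4.
Clue 5 places the plumber in house 3.
By clue 6, the peony grower is in house 2.
House 1 flower: only poppy fits.
From clue 2, the artist must be in house 1.
The rabbit owner is in house 1 (clue 4).
Clue 4 places the hamster owner in house 2.
So house 2 gets writer for profession.
So house 4 gets bird for pet.
So: house 1 = poppy/artist/rabbit, house 2 = peony/writer/hamster, house 3 = orchid/plumber/frog, house 4 = rose/dentist/bird.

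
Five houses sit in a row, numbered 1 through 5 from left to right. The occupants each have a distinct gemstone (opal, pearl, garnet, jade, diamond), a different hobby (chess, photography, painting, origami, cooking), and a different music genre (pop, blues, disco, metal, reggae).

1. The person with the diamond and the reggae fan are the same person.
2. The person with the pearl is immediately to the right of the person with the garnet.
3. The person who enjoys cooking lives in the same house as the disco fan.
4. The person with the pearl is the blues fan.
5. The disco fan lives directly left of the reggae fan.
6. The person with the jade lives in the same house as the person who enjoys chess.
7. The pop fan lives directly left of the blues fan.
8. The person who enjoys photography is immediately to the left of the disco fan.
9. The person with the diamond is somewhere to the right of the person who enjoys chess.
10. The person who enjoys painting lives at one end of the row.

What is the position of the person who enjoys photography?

3

The person who enjoys painting is narrowed to house 1 or 5; consider each.
Placing it in house 1 leads to a contradiction, so it's in house 5.
The person with the diamond is narrowed to house 3 or 4 or 5; consider each.
Placing it in house 3 and house 4 leads to a contradiction, so it's in house 5.
The reggae fan is in house 5 (clue 1).
The disco fan is in house 4 (clue 5).
From clue 8, the person who enjoys photography must be in house 3.
Clue 3: the person who enjoys cooking is in house 4.
The only gemstone still possible for house 4 is opal.
House 3 gemstone: only pearl fits.
Clue 2 places the person with the garnet in house 2.
Clue 4 places the blues fan in house 3.
Clue 7 places the pop fan in house 2.
So house 1 gets jade for gemstone.
So house 1 gets metal for music genre.
The person who enjoys chess is in house 1 (clue 6).
That leaves origami as the hobby for house 2.
So: house 1 = jade/chess/metal, house 2 = garnet/origami/pop, house 3 = pearl/photography/blues, house 4 = opal/cooking/disco, house 5 = diamond/painting/reggae.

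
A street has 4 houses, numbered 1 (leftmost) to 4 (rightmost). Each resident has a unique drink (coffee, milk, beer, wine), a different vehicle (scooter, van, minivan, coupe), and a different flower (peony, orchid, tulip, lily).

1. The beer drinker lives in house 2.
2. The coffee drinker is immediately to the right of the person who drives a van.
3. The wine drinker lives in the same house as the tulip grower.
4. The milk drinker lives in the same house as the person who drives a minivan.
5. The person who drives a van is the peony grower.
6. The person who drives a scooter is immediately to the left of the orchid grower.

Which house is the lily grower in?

The beer drinker is in house 2 (clue 1).
The coffee drinker is narrowed to house 3 or 4; consider each.
Placing it in house 4 leads to a contradiction, so it's in house 3.
The person who drives a van is in house 2 (clue 2).
From clue 5, the peony grower must be in house 2.
Clue 6: the person who drives a scooter is in house 3.
Clue 6 places the orchid grower in house 4.
So house 1 gets tulip for flower.
House 3's flower must be lily (nothing else left).
Clue 3 places the wine drinker in house 1.
House 4's drink must be milk (nothing else left).
From clue 4, the person who drives a minivan must be in house 4.
The only vehicle still possible for house 1 is coupe.
So: house 1 = wine/coupe/tulip, house 2 = beer/van/peony, house 3 = coffee/scooter/lily, house 4 = milk/minivan/orchid.

3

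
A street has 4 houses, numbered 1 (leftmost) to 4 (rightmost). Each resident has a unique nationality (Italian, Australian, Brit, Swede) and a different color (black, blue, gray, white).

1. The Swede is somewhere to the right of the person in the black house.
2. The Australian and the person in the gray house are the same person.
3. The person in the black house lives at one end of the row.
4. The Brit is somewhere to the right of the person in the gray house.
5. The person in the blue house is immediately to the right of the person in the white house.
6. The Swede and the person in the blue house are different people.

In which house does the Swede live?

Clue 3: the person in the black house is in house 1.
House 4's color must be blue (nothing else left).
Clue 5 places the person in the white house in house 3.
House 1's nationality must be Italian (nothing else left).
That leaves Brit as the nationality for house 4.
That leaves gray as the color for house 2.
From clue 2, the Australian must be in house 2.
So house 3 gets Swede for nationality.
So: house 1 = Italian/black, house 2 = Australian/gray, house 3 = Swede/white, house 4 = Brit/blue.

3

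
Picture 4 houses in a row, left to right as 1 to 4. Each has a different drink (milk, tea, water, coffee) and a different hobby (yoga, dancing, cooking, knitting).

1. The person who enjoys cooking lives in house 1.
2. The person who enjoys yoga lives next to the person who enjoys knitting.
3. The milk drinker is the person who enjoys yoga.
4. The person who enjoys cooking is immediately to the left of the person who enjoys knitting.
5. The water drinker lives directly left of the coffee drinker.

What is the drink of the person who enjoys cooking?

water

Clue 1 places the person who enjoys cooking in house 1.
Clue 4: the person who enjoys knitting is in house 2.
Clue 2 places the person who enjoys yoga in house 3.
The milk drinker is in house 3 (clue 3).
House 4 hobby: only dancing fits.
The water drinker is in house 1 (clue 5).
The coffee drinker is in house 2 (clue 5).
That leaves tea as the drink for house 4.
So: house 1 = water/cooking, house 2 = coffee/knitting, house 3 = milk/yoga, house 4 = tea/dancing.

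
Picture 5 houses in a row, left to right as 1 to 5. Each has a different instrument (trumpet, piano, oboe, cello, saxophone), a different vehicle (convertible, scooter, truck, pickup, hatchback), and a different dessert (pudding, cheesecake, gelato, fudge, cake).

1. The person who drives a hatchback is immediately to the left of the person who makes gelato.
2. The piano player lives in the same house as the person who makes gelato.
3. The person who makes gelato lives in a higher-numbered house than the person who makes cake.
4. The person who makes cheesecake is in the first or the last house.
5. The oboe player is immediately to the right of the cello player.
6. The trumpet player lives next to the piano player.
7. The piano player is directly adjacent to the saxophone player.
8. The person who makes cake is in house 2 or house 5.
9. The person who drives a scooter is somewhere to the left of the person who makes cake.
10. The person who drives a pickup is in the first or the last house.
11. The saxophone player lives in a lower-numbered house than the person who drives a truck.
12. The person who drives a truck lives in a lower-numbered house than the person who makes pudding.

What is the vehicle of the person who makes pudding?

pickup

Clue 8: the person who makes cake is in house 2.
Clue 9 places the person who drives a scooter in house 1.
So house 5 gets pickup for vehicle.
That leaves cello as the instrument for house 1.
Clue 5: the oboe player is in house 2.
That leaves saxophone as the instrument for house 3.
That leaves trumpet as the instrument for house 5.
Clue 2: the person who makes gelato is in house 4.
By clue 11, the person who drives a truck is in house 4.
Clue 12: the person who makes pudding is in house 5.
So house 4 gets piano for instrument.
That leaves cheesecake as the dessert for house 1.
So house 3 gets fudge for dessert.
The person who drives a hatchback is in house 3 (clue 1).
House 2 vehicle: only convertible fits.
So: house 1 = cello/scooter/cheesecake, house 2 = oboe/convertible/cake, house 3 = saxophone/hatchback/fudge, house 4 = piano/truck/gelato, house 5 = trumpet/pickup/pudding.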